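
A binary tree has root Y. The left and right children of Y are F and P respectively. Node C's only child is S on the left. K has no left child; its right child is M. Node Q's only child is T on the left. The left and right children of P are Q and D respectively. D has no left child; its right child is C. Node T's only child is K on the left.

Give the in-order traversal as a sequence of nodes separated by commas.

In-order visits the left subtree, then the node, then the right subtree.
At Y: go left to F.
  F is a leaf — visit F.
Visit Y.
At Y: go right to P.
  At P: go left to Q.
    At Q: go left to T.
      At T: go left to K.
        At K: no left child.
        Visit K.
        At K: go right to M.
          M is a leaf — visit M.
      Visit T.
      At T: no right child.
    Visit Q.
    At Q: no right child.
  Visit P.
  At P: go right to D.
    At D: no left child.
    Visit D.
    At D: go right to C.
      At C: go left to S.
        S is a leaf — visit S.
      Visit C.
      At C: no right child.

F, Y, K, M, T, Q, P, D, S, C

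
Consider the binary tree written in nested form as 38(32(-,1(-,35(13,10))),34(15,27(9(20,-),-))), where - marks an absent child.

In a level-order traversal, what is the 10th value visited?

Level-order visits nodes level by level from the root, left to right within each level.
Level 0: 38
Level 1: 32, 34
Level 2: 1, 15, 27
Level 3: 35, 9
Level 4: 13, 10, 20
Full level-order sequence: 38, 32, 34, 1, 15, 27, 35, 9, 13, 10, 20.

10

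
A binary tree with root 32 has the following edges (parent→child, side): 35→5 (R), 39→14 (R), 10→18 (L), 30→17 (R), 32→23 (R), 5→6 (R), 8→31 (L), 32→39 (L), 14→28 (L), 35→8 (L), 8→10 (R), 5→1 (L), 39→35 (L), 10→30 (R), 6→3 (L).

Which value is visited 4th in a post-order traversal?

Post-order visits the left subtree, then the right subtree, then the node.
At 32: go left to 39.
  At 39: go left to 35.
    At 35: go left to 8.
      At 8: go left to 31.
        31 is a leaf — visit 31.
      At 8: go right to 10.
        At 10: go left to 18.
          18 is a leaf — visit 18.
        At 10: go right to 30.
          At 30: no left child.
          At 30: go right to 17.
            17 is a leaf — visit 17.
          Visit 30.
        Visit 10.
      Visit 8.
    At 35: go right to 5.
      At 5: go left to 1.
        1 is a leaf — visit 1.
      At 5: go right to 6.
        At 6: go left to 3.
          3 is a leaf — visit 3.
        At 6: no right child.
        Visit 6.
      Visit 5.
    Visit 35.
  At 39: go right to 14.
    At 14: go left to 28.
      28 is a leaf — visit 28.
    At 14: no right child.
    Visit 14.
  Visit 39.
At 32: go right to 23.
  23 is a leaf — visit 23.
Visit 32.
Full post-order sequence: 31, 18, 17, 30, 10, 8, 1, 3, 6, 5, 35, 28, 14, 39, 23, 32.

30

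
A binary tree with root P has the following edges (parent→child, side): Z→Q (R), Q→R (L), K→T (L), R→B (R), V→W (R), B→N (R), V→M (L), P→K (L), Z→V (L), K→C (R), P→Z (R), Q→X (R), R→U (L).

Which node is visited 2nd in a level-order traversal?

Level-order visits nodes level by level from the root, left to right within each level.
Level 0: P
Level 1: K, Z
Level 2: T, C, V, Q
Level 3: M, W, R, X
Level 4: U, B
Level 5: N
Full level-order sequence: P, K, Z, T, C, V, Q, M, W, R, X, U, B, N.

K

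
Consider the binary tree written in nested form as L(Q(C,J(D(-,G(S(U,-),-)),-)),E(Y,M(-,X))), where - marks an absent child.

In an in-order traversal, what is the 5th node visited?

S

In-order visits the left subtree, then the node, then the right subtree.
At L: go left to Q.
  At Q: go left to C.
    C is a leaf — visit C.
  Visit Q.
  At Q: go right to J.
    At J: go left to D.
      At D: no left child.
      Visit D.
      At D: go right to G.
        At G: go left to S.
          At S: go left to U.
            U is a leaf — visit U.
          Visit S.
          At S: no right child.
        Visit G.
        At G: no right child.
    Visit J.
    At J: no right child.
Visit L.
At L: go right to E.
  At E: go left to Y.
    Y is a leaf — visit Y.
  Visit E.
  At E: go right to M.
    At M: no left child.
    Visit M.
    At M: go right to X.
      X is a leaf — visit X.
Full in-order sequence: C, Q, D, U, S, G, J, L, Y, E, M, X.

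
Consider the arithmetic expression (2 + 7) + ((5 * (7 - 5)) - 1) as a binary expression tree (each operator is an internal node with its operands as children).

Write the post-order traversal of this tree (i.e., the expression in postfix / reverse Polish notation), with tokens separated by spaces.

2 7 + 5 7 5 - * 1 - +

Post-order on an expression tree gives postfix notation: for each operator, emit left operand, right operand, then the operator.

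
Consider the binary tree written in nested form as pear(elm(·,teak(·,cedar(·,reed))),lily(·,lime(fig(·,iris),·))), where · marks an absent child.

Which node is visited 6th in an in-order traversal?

In-order visits the left subtree, then the node, then the right subtree.
At pear: go left to elm.
  At elm: no left child.
  Visit elm.
  At elm: go right to teak.
    At teak: no left child.
    Visit teak.
    At teak: go right to cedar.
      At cedar: no left child.
      Visit cedar.
      At cedar: go right to reed.
        reed is a leaf — visit reed.
Visit pear.
At pear: go right to lily.
  At lily: no left child.
  Visit lily.
  At lily: go right to lime.
    At lime: go left to fig.
      At fig: no left child.
      Visit fig.
      At fig: go right to iris.
        iris is a leaf — visit iris.
    Visit lime.
    At lime: no right child.
Full in-order sequence: elm, teak, cedar, reed, pear, lily, fig, iris, lime.

lily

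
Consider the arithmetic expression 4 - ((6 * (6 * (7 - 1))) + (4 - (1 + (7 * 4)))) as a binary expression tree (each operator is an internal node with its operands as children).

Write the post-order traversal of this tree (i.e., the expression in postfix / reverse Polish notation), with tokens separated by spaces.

4 6 6 7 1 - * * 4 1 7 4 * + - + -

Post-order on an expression tree gives postfix notation: for each operator, emit left operand, right operand, then the operator.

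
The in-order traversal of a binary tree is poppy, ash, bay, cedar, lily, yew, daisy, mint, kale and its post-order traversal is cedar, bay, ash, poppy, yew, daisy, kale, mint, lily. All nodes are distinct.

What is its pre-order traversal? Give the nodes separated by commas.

lily, poppy, ash, bay, cedar, mint, daisy, yew, kale

The last element of post-order is the root; it splits in-order into left and right subtrees.
Root lily: left subtree has 4 nodes {poppy, ash, bay, cedar}, right has 4 {yew, daisy, mint, kale}.
  Root poppy: left subtree has 0 nodes { }, right has 3 {ash, bay, cedar}.
    Root ash: left subtree has 0 nodes { }, right has 2 {bay, cedar}.
      Root bay: left subtree has 0 nodes { }, right has 1 {cedar}.
  Root mint: left subtree has 2 nodes {yew, daisy}, right has 1 {kale}.
    Root daisy: left subtree has 1 node {yew}, right has 0 { }.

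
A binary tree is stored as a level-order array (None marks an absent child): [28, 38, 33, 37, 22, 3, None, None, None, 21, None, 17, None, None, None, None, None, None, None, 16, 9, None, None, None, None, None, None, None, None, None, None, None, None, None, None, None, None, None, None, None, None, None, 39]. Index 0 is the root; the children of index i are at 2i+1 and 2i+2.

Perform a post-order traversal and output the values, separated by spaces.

37 16 39 9 21 22 38 17 3 33 28

Post-order visits the left subtree, then the right subtree, then the node.
At 28: go left to 38.
  At 38: go left to 37.
    37 is a leaf — visit 37.
  At 38: go right to 22.
    At 22: go left to 21.
      At 21: go left to 16.
        16 is a leaf — visit 16.
      At 21: go right to 9.
        At 9: no left child.
        At 9: go right to 39.
          39 is a leaf — visit 39.
        Visit 9.
      Visit 21.
    At 22: no right child.
    Visit 22.
  Visit 38.
At 28: go right to 33.
  At 33: go left to 3.
    At 3: go left to 17.
      17 is a leaf — visit 17.
    At 3: no right child.
    Visit 3.
  At 33: no right child.
  Visit 33.
Visit 28.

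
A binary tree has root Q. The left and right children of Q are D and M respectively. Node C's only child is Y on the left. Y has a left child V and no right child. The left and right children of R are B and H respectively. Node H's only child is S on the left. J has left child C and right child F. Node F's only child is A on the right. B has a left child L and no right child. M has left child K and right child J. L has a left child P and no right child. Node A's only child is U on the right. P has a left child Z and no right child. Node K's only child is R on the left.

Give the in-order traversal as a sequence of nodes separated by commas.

In-order visits the left subtree, then the node, then the right subtree.
At Q: go left to D.
  D is a leaf — visit D.
Visit Q.
At Q: go right to M.
  At M: go left to K.
    At K: go left to R.
      At R: go left to B.
        At B: go left to L.
          At L: go left to P.
            At P: go left to Z.
              Z is a leaf — visit Z.
            Visit P.
            At P: no right child.
          Visit L.
          At L: no right child.
        Visit B.
        At B: no right child.
      Visit R.
      At R: go right to H.
        At H: go left to S.
          S is a leaf — visit S.
        Visit H.
        At H: no right child.
    Visit K.
    At K: no right child.
  Visit M.
  At M: go right to J.
    At J: go left to C.
      At C: go left to Y.
        At Y: go left to V.
          V is a leaf — visit V.
        Visit Y.
        At Y: no right child.
      Visit C.
      At C: no right child.
    Visit J.
    At J: go right to F.
      At F: no left child.
      Visit F.
      At F: go right to A.
        At A: no left child.
        Visit A.
        At A: go right to U.
          U is a leaf — visit U.

D, Q, Z, P, L, B, R, S, H, K, M, V, Y, C, J, F, A, U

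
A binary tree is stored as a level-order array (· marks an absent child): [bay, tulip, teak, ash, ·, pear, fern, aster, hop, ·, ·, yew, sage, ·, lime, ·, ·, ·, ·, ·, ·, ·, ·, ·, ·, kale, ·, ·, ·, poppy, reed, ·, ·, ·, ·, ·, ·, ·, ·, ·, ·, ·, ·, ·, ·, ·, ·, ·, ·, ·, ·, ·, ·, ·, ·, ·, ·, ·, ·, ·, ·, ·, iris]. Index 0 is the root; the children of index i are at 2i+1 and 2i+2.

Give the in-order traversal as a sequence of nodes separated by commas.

In-order visits the left subtree, then the node, then the right subtree.
At bay: go left to tulip.
  At tulip: go left to ash.
    At ash: go left to aster.
      aster is a leaf — visit aster.
    Visit ash.
    At ash: go right to hop.
      hop is a leaf — visit hop.
  Visit tulip.
  At tulip: no right child.
Visit bay.
At bay: go right to teak.
  At teak: go left to pear.
    At pear: go left to yew.
      yew is a leaf — visit yew.
    Visit pear.
    At pear: go right to sage.
      At sage: go left to kale.
        kale is a leaf — visit kale.
      Visit sage.
      At sage: no right child.
  Visit teak.
  At teak: go right to fern.
    At fern: no left child.
    Visit fern.
    At fern: go right to lime.
      At lime: go left to poppy.
        poppy is a leaf — visit poppy.
      Visit lime.
      At lime: go right to reed.
        At reed: no left child.
        Visit reed.
        At reed: go right to iris.
          iris is a leaf — visit iris.

aster, ash, hop, tulip, bay, yew, pear, kale, sage, teak, fern, poppy, lime, reed, iris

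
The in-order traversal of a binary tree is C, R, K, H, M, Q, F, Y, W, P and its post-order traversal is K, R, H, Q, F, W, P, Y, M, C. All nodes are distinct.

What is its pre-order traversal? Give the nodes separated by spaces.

C M H R K Y F Q P W

The last element of post-order is the root; it splits in-order into left and right subtrees.
Root C: left subtree has 0 nodes { }, right has 9 {R, K, H, M, Q, F, Y, W, P}.
  Root M: left subtree has 3 nodes {R, K, H}, right has 5 {Q, F, Y, W, P}.
    Root H: left subtree has 2 nodes {R, K}, right has 0 { }.
      Root R: left subtree has 0 nodes { }, right has 1 {K}.
    Root Y: left subtree has 2 nodes {Q, F}, right has 2 {W, P}.
      Root F: left subtree has 1 node {Q}, right has 0 { }.
      Root P: left subtree has 1 node {W}, right has 0 { }.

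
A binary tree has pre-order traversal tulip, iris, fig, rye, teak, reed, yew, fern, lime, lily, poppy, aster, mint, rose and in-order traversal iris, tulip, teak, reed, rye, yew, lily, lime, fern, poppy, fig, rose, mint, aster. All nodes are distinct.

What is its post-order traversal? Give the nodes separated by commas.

iris, reed, teak, lily, lime, poppy, fern, yew, rye, rose, mint, aster, fig, tulip

The first element of pre-order is the root; it splits in-order into left and right subtrees.
Root tulip: left subtree has 1 node {iris}, right has 12 {teak, reed, rye, yew, lily, lime, fern, poppy, fig, rose, mint, aster}.
  Root fig: left subtree has 8 nodes {teak, reed, rye, yew, lily, lime, fern, poppy}, right has 3 {rose, mint, aster}.
    Root rye: left subtree has 2 nodes {teak, reed}, right has 5 {yew, lily, lime, fern, poppy}.
      Root teak: left subtree has 0 nodes { }, right has 1 {reed}.
      Root yew: left subtree has 0 nodes { }, right has 4 {lily, lime, fern, poppy}.
        Root fern: left subtree has 2 nodes {lily, lime}, right has 1 {poppy}.
          Root lime: left subtree has 1 node {lily}, right has 0 { }.
    Root aster: left subtree has 2 nodes {rose, mint}, right has 0 { }.
      Root mint: left subtree has 1 node {rose}, right has 0 { }.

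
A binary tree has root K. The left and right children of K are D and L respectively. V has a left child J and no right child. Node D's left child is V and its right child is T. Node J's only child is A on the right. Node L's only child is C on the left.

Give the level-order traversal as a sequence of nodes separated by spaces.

K D L V T C J A

Level-order visits nodes level by level from the root, left to right within each level.
Level 0: K
Level 1: D, L
Level 2: V, T, C
Level 3: J
Level 4: A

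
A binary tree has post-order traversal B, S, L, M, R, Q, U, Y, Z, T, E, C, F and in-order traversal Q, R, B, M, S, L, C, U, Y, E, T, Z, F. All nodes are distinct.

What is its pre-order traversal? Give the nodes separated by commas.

F, C, Q, R, M, B, L, S, E, Y, U, T, Z

The last element of post-order is the root; it splits in-order into left and right subtrees.
Root F: left subtree has 12 nodes {Q, R, B, M, S, L, C, U, Y, E, T, Z}, right has 0 { }.
  Root C: left subtree has 6 nodes {Q, R, B, M, S, L}, right has 5 {U, Y, E, T, Z}.
    Root Q: left subtree has 0 nodes { }, right has 5 {R, B, M, S, L}.
      Root R: left subtree has 0 nodes { }, right has 4 {B, M, S, L}.
        Root M: left subtree has 1 node {B}, right has 2 {S, L}.
          Root L: left subtree has 1 node {S}, right has 0 { }.
    Root E: left subtree has 2 nodes {U, Y}, right has 2 {T, Z}.
      Root Y: left subtree has 1 node {U}, right has 0 { }.
      Root T: left subtree has 0 nodes { }, right has 1 {Z}.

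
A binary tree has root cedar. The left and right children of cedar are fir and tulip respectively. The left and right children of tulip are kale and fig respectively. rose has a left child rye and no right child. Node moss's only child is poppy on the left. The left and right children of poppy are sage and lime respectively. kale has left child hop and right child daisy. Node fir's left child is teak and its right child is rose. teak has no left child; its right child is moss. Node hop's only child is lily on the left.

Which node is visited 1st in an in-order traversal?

teak

In-order visits the left subtree, then the node, then the right subtree.
At cedar: go left to fir.
  At fir: go left to teak.
    At teak: no left child.
    Visit teak.
    At teak: go right to moss.
      At moss: go left to poppy.
        At poppy: go left to sage.
          sage is a leaf — visit sage.
        Visit poppy.
        At poppy: go right to lime.
          lime is a leaf — visit lime.
      Visit moss.
      At moss: no right child.
  Visit fir.
  At fir: go right to rose.
    At rose: go left to rye.
      rye is a leaf — visit rye.
    Visit rose.
    At rose: no right child.
Visit cedar.
At cedar: go right to tulip.
  At tulip: go left to kale.
    At kale: go left to hop.
      At hop: go left to lily.
        lily is a leaf — visit lily.
      Visit hop.
      At hop: no right child.
    Visit kale.
    At kale: go right to daisy.
      daisy is a leaf — visit daisy.
  Visit tulip.
  At tulip: go right to fig.
    fig is a leaf — visit fig.
Full in-order sequence: teak, sage, poppy, lime, moss, fir, rye, rose, cedar, lily, hop, kale, daisy, tulip, fig.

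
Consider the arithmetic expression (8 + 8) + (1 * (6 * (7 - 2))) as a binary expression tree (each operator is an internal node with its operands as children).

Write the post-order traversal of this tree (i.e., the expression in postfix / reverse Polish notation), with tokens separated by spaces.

Post-order on an expression tree gives postfix notation: for each operator, emit left operand, right operand, then the operator.

8 8 + 1 6 7 2 - * * +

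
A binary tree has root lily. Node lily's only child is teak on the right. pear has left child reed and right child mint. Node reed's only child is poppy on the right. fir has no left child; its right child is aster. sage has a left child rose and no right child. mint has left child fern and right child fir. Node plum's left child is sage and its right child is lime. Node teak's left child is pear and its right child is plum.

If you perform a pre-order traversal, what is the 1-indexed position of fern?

Pre-order visits the node, then its left subtree, then its right subtree.
Visit lily.
At lily: no left child.
At lily: go right to teak.
  Visit teak.
  At teak: go left to pear.
    Visit pear.
    At pear: go left to reed.
      Visit reed.
      At reed: no left child.
      At reed: go right to poppy.
        poppy is a leaf — visit poppy.
    At pear: go right to mint.
      Visit mint.
      At mint: go left to fern.
        fern is a leaf — visit fern.
      At mint: go right to fir.
        Visit fir.
        At fir: no left child.
        At fir: go right to aster.
          aster is a leaf — visit aster.
  At teak: go right to plum.
    Visit plum.
    At plum: go left to sage.
      Visit sage.
      At sage: go left to rose.
        rose is a leaf — visit rose.
      At sage: no right child.
    At plum: go right to lime.
      lime is a leaf — visit lime.
Full pre-order sequence: lily, teak, pear, reed, poppy, mint, fern, fir, aster, plum, sage, rose, lime.

7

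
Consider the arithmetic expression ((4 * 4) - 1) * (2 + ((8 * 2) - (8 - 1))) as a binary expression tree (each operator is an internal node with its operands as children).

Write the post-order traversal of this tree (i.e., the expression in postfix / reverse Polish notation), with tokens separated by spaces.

Post-order on an expression tree gives postfix notation: for each operator, emit left operand, right operand, then the operator.

4 4 * 1 - 2 8 2 * 8 1 - - + *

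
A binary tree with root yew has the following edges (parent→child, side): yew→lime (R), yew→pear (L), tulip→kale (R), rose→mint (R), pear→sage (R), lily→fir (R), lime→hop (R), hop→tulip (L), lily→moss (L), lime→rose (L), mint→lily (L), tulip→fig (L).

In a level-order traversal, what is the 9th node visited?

lily

Level-order visits nodes level by level from the root, left to right within each level.
Level 0: yew
Level 1: pear, lime
Level 2: sage, rose, hop
Level 3: mint, tulip
Level 4: lily, fig, kale
Level 5: moss, fir
Full level-order sequence: yew, pear, lime, sage, rose, hop, mint, tulip, lily, fig, kale, moss, fir.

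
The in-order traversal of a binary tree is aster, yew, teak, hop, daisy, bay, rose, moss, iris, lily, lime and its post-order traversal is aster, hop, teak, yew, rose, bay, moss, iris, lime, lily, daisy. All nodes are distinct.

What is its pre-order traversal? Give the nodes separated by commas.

The last element of post-order is the root; it splits in-order into left and right subtrees.
Root daisy: left subtree has 4 nodes {aster, yew, teak, hop}, right has 6 {bay, rose, moss, iris, lily, lime}.
  Root yew: left subtree has 1 node {aster}, right has 2 {teak, hop}.
    Root teak: left subtree has 0 nodes { }, right has 1 {hop}.
  Root lily: left subtree has 4 nodes {bay, rose, moss, iris}, right has 1 {lime}.
    Root iris: left subtree has 3 nodes {bay, rose, moss}, right has 0 { }.
      Root moss: left subtree has 2 nodes {bay, rose}, right has 0 { }.
        Root bay: left subtree has 0 nodes { }, right has 1 {rose}.

daisy, yew, aster, teak, hop, lily, iris, moss, bay, rose, lime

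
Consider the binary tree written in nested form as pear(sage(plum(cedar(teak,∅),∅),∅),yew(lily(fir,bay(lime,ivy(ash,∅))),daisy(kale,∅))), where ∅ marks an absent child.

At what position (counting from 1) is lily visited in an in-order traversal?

In-order visits the left subtree, then the node, then the right subtree.
At pear: go left to sage.
  At sage: go left to plum.
    At plum: go left to cedar.
      At cedar: go left to teak.
        teak is a leaf — visit teak.
      Visit cedar.
      At cedar: no right child.
    Visit plum.
    At plum: no right child.
  Visit sage.
  At sage: no right child.
Visit pear.
At pear: go right to yew.
  At yew: go left to lily.
    At lily: go left to fir.
      fir is a leaf — visit fir.
    Visit lily.
    At lily: go right to bay.
      At bay: go left to lime.
        lime is a leaf — visit lime.
      Visit bay.
      At bay: go right to ivy.
        At ivy: go left to ash.
          ash is a leaf — visit ash.
        Visit ivy.
        At ivy: no right child.
  Visit yew.
  At yew: go right to daisy.
    At daisy: go left to kale.
      kale is a leaf — visit kale.
    Visit daisy.
    At daisy: no right child.
Full in-order sequence: teak, cedar, plum, sage, pear, fir, lily, lime, bay, ash, ivy, yew, kale, daisy.

7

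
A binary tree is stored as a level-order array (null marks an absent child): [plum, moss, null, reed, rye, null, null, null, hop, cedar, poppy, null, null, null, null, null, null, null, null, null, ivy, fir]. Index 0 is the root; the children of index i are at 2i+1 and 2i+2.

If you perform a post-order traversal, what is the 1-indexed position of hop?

1

Post-order visits the left subtree, then the right subtree, then the node.
At plum: go left to moss.
  At moss: go left to reed.
    At reed: no left child.
    At reed: go right to hop.
      hop is a leaf — visit hop.
    Visit reed.
  At moss: go right to rye.
    At rye: go left to cedar.
      At cedar: no left child.
      At cedar: go right to ivy.
        ivy is a leaf — visit ivy.
      Visit cedar.
    At rye: go right to poppy.
      At poppy: go left to fir.
        fir is a leaf — visit fir.
      At poppy: no right child.
      Visit poppy.
    Visit rye.
  Visit moss.
At plum: no right child.
Visit plum.
Full post-order sequence: hop, reed, ivy, cedar, fir, poppy, rye, moss, plum.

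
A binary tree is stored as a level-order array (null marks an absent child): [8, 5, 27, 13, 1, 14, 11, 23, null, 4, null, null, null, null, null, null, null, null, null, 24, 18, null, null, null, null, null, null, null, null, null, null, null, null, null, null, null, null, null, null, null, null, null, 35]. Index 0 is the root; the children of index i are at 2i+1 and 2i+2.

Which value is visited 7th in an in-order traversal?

In-order visits the left subtree, then the node, then the right subtree.
At 8: go left to 5.
  At 5: go left to 13.
    At 13: go left to 23.
      23 is a leaf — visit 23.
    Visit 13.
    At 13: no right child.
  Visit 5.
  At 5: go right to 1.
    At 1: go left to 4.
      At 4: go left to 24.
        24 is a leaf — visit 24.
      Visit 4.
      At 4: go right to 18.
        At 18: no left child.
        Visit 18.
        At 18: go right to 35.
          35 is a leaf — visit 35.
    Visit 1.
    At 1: no right child.
Visit 8.
At 8: go right to 27.
  At 27: go left to 14.
    14 is a leaf — visit 14.
  Visit 27.
  At 27: go right to 11.
    11 is a leaf — visit 11.
Full in-order sequence: 23, 13, 5, 24, 4, 18, 35, 1, 8, 14, 27, 11.

35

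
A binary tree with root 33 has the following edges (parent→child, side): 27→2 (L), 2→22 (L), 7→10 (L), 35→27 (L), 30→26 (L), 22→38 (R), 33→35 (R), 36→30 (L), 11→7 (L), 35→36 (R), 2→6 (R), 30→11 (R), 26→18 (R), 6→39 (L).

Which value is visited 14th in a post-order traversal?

35

Post-order visits the left subtree, then the right subtree, then the node.
At 33: no left child.
At 33: go right to 35.
  At 35: go left to 27.
    At 27: go left to 2.
      At 2: go left to 22.
        At 22: no left child.
        At 22: go right to 38.
          38 is a leaf — visit 38.
        Visit 22.
      At 2: go right to 6.
        At 6: go left to 39.
          39 is a leaf — visit 39.
        At 6: no right child.
        Visit 6.
      Visit 2.
    At 27: no right child.
    Visit 27.
  At 35: go right to 36.
    At 36: go left to 30.
      At 30: go left to 26.
        At 26: no left child.
        At 26: go right to 18.
          18 is a leaf — visit 18.
        Visit 26.
      At 30: go right to 11.
        At 11: go left to 7.
          At 7: go left to 10.
            10 is a leaf — visit 10.
          At 7: no right child.
          Visit 7.
        At 11: no right child.
        Visit 11.
      Visit 30.
    At 36: no right child.
    Visit 36.
  Visit 35.
Visit 33.
Full post-order sequence: 38, 22, 39, 6, 2, 27, 18, 26, 10, 7, 11, 30, 36, 35, 33.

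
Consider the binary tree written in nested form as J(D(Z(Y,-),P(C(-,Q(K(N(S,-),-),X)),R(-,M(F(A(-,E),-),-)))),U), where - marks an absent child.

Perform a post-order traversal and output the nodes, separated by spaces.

Y Z S N K X Q C E A F M R P D U J

Post-order visits the left subtree, then the right subtree, then the node.
At J: go left to D.
  At D: go left to Z.
    At Z: go left to Y.
      Y is a leaf — visit Y.
    At Z: no right child.
    Visit Z.
  At D: go right to P.
    At P: go left to C.
      At C: no left child.
      At C: go right to Q.
        At Q: go left to K.
          At K: go left to N.
            At N: go left to S.
              S is a leaf — visit S.
            At N: no right child.
            Visit N.
          At K: no right child.
          Visit K.
        At Q: go right to X.
          X is a leaf — visit X.
        Visit Q.
      Visit C.
    At P: go right to R.
      At R: no left child.
      At R: go right to M.
        At M: go left to F.
          At F: go left to A.
            At A: no left child.
            At A: go right to E.
              E is a leaf — visit E.
            Visit A.
          At F: no right child.
          Visit F.
        At M: no right child.
        Visit M.
      Visit R.
    Visit P.
  Visit D.
At J: go right to U.
  U is a leaf — visit U.
Visit J.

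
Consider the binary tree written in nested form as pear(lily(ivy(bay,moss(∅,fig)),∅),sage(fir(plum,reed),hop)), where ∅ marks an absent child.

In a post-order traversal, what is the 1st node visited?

Post-order visits the left subtree, then the right subtree, then the node.
At pear: go left to lily.
  At lily: go left to ivy.
    At ivy: go left to bay.
      bay is a leaf — visit bay.
    At ivy: go right to moss.
      At moss: no left child.
      At moss: go right to fig.
        fig is a leaf — visit fig.
      Visit moss.
    Visit ivy.
  At lily: no right child.
  Visit lily.
At pear: go right to sage.
  At sage: go left to fir.
    At fir: go left to plum.
      plum is a leaf — visit plum.
    At fir: go right to reed.
      reed is a leaf — visit reed.
    Visit fir.
  At sage: go right to hop.
    hop is a leaf — visit hop.
  Visit sage.
Visit pear.
Full post-order sequence: bay, fig, moss, ivy, lily, plum, reed, fir, hop, sage, pear.

bay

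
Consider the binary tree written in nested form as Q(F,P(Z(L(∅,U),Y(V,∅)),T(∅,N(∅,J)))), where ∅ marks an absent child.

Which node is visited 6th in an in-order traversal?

V

In-order visits the left subtree, then the node, then the right subtree.
At Q: go left to F.
  F is a leaf — visit F.
Visit Q.
At Q: go right to P.
  At P: go left to Z.
    At Z: go left to L.
      At L: no left child.
      Visit L.
      At L: go right to U.
        U is a leaf — visit U.
    Visit Z.
    At Z: go right to Y.
      At Y: go left to V.
        V is a leaf — visit V.
      Visit Y.
      At Y: no right child.
  Visit P.
  At P: go right to T.
    At T: no left child.
    Visit T.
    At T: go right to N.
      At N: no left child.
      Visit N.
      At N: go right to J.
        J is a leaf — visit J.
Full in-order sequence: F, Q, L, U, Z, V, Y, P, T, N, J.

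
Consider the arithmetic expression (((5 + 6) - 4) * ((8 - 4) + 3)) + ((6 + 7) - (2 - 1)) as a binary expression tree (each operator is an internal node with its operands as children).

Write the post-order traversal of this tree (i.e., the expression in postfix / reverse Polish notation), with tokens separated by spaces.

Post-order on an expression tree gives postfix notation: for each operator, emit left operand, right operand, then the operator.

5 6 + 4 - 8 4 - 3 + * 6 7 + 2 1 - - +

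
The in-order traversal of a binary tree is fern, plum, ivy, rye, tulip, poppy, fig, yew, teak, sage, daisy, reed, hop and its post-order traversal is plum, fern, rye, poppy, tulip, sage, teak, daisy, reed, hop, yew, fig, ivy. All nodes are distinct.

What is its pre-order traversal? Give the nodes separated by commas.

The last element of post-order is the root; it splits in-order into left and right subtrees.
Root ivy: left subtree has 2 nodes {fern, plum}, right has 10 {rye, tulip, poppy, fig, yew, teak, sage, daisy, reed, hop}.
  Root fern: left subtree has 0 nodes { }, right has 1 {plum}.
  Root fig: left subtree has 3 nodes {rye, tulip, poppy}, right has 6 {yew, teak, sage, daisy, reed, hop}.
    Root tulip: left subtree has 1 node {rye}, right has 1 {poppy}.
    Root yew: left subtree has 0 nodes { }, right has 5 {teak, sage, daisy, reed, hop}.
      Root hop: left subtree has 4 nodes {teak, sage, daisy, reed}, right has 0 { }.
        Root reed: left subtree has 3 nodes {teak, sage, daisy}, right has 0 { }.
          Root daisy: left subtree has 2 nodes {teak, sage}, right has 0 { }.
            Root teak: left subtree has 0 nodes { }, right has 1 {sage}.

ivy, fern, plum, fig, tulip, rye, poppy, yew, hop, reed, daisy, teak, sage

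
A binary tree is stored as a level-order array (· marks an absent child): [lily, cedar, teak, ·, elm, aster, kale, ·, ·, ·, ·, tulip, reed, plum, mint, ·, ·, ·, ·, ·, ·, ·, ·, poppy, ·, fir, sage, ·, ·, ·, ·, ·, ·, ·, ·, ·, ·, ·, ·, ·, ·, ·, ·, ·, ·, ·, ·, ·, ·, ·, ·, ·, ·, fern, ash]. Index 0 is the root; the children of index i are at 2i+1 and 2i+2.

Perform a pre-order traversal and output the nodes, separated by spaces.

Pre-order visits the node, then its left subtree, then its right subtree.
Visit lily.
At lily: go left to cedar.
  Visit cedar.
  At cedar: no left child.
  At cedar: go right to elm.
    elm is a leaf — visit elm.
At lily: go right to teak.
  Visit teak.
  At teak: go left to aster.
    Visit aster.
    At aster: go left to tulip.
      Visit tulip.
      At tulip: go left to poppy.
        poppy is a leaf — visit poppy.
      At tulip: no right child.
    At aster: go right to reed.
      Visit reed.
      At reed: go left to fir.
        fir is a leaf — visit fir.
      At reed: go right to sage.
        Visit sage.
        At sage: go left to fern.
          fern is a leaf — visit fern.
        At sage: go right to ash.
          ash is a leaf — visit ash.
  At teak: go right to kale.
    Visit kale.
    At kale: go left to plum.
      plum is a leaf — visit plum.
    At kale: go right to mint.
      mint is a leaf — visit mint.

lily cedar elm teak aster tulip poppy reed fir sage fern ash kale plum mint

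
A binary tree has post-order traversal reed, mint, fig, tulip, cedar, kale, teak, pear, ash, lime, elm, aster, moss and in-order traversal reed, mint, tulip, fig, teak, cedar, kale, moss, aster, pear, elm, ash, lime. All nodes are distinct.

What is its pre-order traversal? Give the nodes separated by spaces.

moss teak tulip mint reed fig kale cedar aster elm pear lime ash

The last element of post-order is the root; it splits in-order into left and right subtrees.
Root moss: left subtree has 7 nodes {reed, mint, tulip, fig, teak, cedar, kale}, right has 5 {aster, pear, elm, ash, lime}.
  Root teak: left subtree has 4 nodes {reed, mint, tulip, fig}, right has 2 {cedar, kale}.
    Root tulip: left subtree has 2 nodes {reed, mint}, right has 1 {fig}.
      Root mint: left subtree has 1 node {reed}, right has 0 { }.
    Root kale: left subtree has 1 node {cedar}, right has 0 { }.
  Root aster: left subtree has 0 nodes { }, right has 4 {pear, elm, ash, lime}.
    Root elm: left subtree has 1 node {pear}, right has 2 {ash, lime}.
      Root lime: left subtree has 1 node {ash}, right has 0 { }.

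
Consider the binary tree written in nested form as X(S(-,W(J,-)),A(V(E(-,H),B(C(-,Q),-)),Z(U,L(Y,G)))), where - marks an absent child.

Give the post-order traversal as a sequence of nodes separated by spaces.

Post-order visits the left subtree, then the right subtree, then the node.
At X: go left to S.
  At S: no left child.
  At S: go right to W.
    At W: go left to J.
      J is a leaf — visit J.
    At W: no right child.
    Visit W.
  Visit S.
At X: go right to A.
  At A: go left to V.
    At V: go left to E.
      At E: no left child.
      At E: go right to H.
        H is a leaf — visit H.
      Visit E.
    At V: go right to B.
      At B: go left to C.
        At C: no left child.
        At C: go right to Q.
          Q is a leaf — visit Q.
        Visit C.
      At B: no right child.
      Visit B.
    Visit V.
  At A: go right to Z.
    At Z: go left to U.
      U is a leaf — visit U.
    At Z: go right to L.
      At L: go left to Y.
        Y is a leaf — visit Y.
      At L: go right to G.
        G is a leaf — visit G.
      Visit L.
    Visit Z.
  Visit A.
Visit X.

J W S H E Q C B V U Y G L Z A X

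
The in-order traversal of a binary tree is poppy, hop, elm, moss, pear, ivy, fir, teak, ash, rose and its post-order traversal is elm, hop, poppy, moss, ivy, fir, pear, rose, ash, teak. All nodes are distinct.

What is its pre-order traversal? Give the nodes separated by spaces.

The last element of post-order is the root; it splits in-order into left and right subtrees.
Root teak: left subtree has 7 nodes {poppy, hop, elm, moss, pear, ivy, fir}, right has 2 {ash, rose}.
  Root pear: left subtree has 4 nodes {poppy, hop, elm, moss}, right has 2 {ivy, fir}.
    Root moss: left subtree has 3 nodes {poppy, hop, elm}, right has 0 { }.
      Root poppy: left subtree has 0 nodes { }, right has 2 {hop, elm}.
        Root hop: left subtree has 0 nodes { }, right has 1 {elm}.
    Root fir: left subtree has 1 node {ivy}, right has 0 { }.
  Root ash: left subtree has 0 nodes { }, right has 1 {rose}.

teak pear moss poppy hop elm fir ivy ash rose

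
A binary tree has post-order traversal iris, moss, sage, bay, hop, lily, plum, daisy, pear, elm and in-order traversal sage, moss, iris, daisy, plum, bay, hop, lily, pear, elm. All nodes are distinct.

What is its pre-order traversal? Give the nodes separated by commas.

elm, pear, daisy, sage, moss, iris, plum, lily, hop, bay

The last element of post-order is the root; it splits in-order into left and right subtrees.
Root elm: left subtree has 9 nodes {sage, moss, iris, daisy, plum, bay, hop, lily, pear}, right has 0 { }.
  Root pear: left subtree has 8 nodes {sage, moss, iris, daisy, plum, bay, hop, lily}, right has 0 { }.
    Root daisy: left subtree has 3 nodes {sage, moss, iris}, right has 4 {plum, bay, hop, lily}.
      Root sage: left subtree has 0 nodes { }, right has 2 {moss, iris}.
        Root moss: left subtree has 0 nodes { }, right has 1 {iris}.
      Root plum: left subtree has 0 nodes { }, right has 3 {bay, hop, lily}.
        Root lily: left subtree has 2 nodes {bay, hop}, right has 0 { }.
          Root hop: left subtree has 1 node {bay}, right has 0 { }.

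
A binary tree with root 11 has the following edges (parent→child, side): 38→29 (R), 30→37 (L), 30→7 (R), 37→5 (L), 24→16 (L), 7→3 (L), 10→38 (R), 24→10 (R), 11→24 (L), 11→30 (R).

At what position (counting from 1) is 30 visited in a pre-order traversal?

7

Pre-order visits the node, then its left subtree, then its right subtree.
Visit 11.
At 11: go left to 24.
  Visit 24.
  At 24: go left to 16.
    16 is a leaf — visit 16.
  At 24: go right to 10.
    Visit 10.
    At 10: no left child.
    At 10: go right to 38.
      Visit 38.
      At 38: no left child.
      At 38: go right to 29.
        29 is a leaf — visit 29.
At 11: go right to 30.
  Visit 30.
  At 30: go left to 37.
    Visit 37.
    At 37: go left to 5.
      5 is a leaf — visit 5.
    At 37: no right child.
  At 30: go right to 7.
    Visit 7.
    At 7: go left to 3.
      3 is a leaf — visit 3.
    At 7: no right child.
Full pre-order sequence: 11, 24, 16, 10, 38, 29, 30, 37, 5, 7, 3.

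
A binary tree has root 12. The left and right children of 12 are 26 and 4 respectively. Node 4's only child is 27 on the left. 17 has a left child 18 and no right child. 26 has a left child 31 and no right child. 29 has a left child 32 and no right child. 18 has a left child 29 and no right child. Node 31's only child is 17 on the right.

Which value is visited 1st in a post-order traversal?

Post-order visits the left subtree, then the right subtree, then the node.
At 12: go left to 26.
  At 26: go left to 31.
    At 31: no left child.
    At 31: go right to 17.
      At 17: go left to 18.
        At 18: go left to 29.
          At 29: go left to 32.
            32 is a leaf — visit 32.
          At 29: no right child.
          Visit 29.
        At 18: no right child.
        Visit 18.
      At 17: no right child.
      Visit 17.
    Visit 31.
  At 26: no right child.
  Visit 26.
At 12: go right to 4.
  At 4: go left to 27.
    27 is a leaf — visit 27.
  At 4: no right child.
  Visit 4.
Visit 12.
Full post-order sequence: 32, 29, 18, 17, 31, 26, 27, 4, 12.

32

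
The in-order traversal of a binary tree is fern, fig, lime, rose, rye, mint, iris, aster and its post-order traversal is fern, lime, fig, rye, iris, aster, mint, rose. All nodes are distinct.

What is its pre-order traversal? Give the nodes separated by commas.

The last element of post-order is the root; it splits in-order into left and right subtrees.
Root rose: left subtree has 3 nodes {fern, fig, lime}, right has 4 {rye, mint, iris, aster}.
  Root fig: left subtree has 1 node {fern}, right has 1 {lime}.
  Root mint: left subtree has 1 node {rye}, right has 2 {iris, aster}.
    Root aster: left subtree has 1 node {iris}, right has 0 { }.

rose, fig, fern, lime, mint, rye, aster, iris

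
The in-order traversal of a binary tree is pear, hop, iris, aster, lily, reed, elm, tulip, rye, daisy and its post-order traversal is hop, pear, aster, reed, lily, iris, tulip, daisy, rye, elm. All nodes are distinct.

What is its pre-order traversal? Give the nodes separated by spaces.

The last element of post-order is the root; it splits in-order into left and right subtrees.
Root elm: left subtree has 6 nodes {pear, hop, iris, aster, lily, reed}, right has 3 {tulip, rye, daisy}.
  Root iris: left subtree has 2 nodes {pear, hop}, right has 3 {aster, lily, reed}.
    Root pear: left subtree has 0 nodes { }, right has 1 {hop}.
    Root lily: left subtree has 1 node {aster}, right has 1 {reed}.
  Root rye: left subtree has 1 node {tulip}, right has 1 {daisy}.

elm iris pear hop lily aster reed rye tulip daisy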